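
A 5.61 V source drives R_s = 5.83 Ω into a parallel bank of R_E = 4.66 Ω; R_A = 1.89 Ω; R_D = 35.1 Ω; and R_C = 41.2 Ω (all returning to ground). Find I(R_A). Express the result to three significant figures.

Equivalent of the parallel group: R_p = 1.256 Ω.
V_A = 5.61 × 1.256/7.086 = 0.9941 V.
Branch current I = V_A/R_A = 0.9941/1.89 = 0.5260 A.

I ≈ 0.526 A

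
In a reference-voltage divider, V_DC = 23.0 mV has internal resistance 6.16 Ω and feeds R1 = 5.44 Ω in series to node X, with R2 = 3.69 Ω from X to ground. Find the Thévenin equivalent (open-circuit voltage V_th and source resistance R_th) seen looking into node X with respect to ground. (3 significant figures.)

V_th ≈ 5.55 mV, R_th ≈ 2.80 Ω

R1' = 6.16 + 5.44 = 11.60 Ω (source resistance + R1).
V_th is the unloaded tap voltage: V_DC · R2/(R1'+R2) = 23.0 × 0.2413 = 5.551 mV.
Zeroing V_DC shorts the top of R1' to ground, so R_th = R1' ‖ R2 = 2.799 Ω.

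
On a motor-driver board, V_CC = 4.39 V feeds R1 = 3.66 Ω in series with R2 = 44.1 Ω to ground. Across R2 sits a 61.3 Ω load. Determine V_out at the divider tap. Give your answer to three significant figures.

The load sits in parallel with R2, giving an effective lower resistance R2' = R2·R_L/(R2+R_L) = 25.65 Ω.
Then V_out = V_CC · R2'/(R1 + R2') = 4.39 × 25.65/29.31 = 3.842 V.
(Unloaded it would be 4.05 V; the load pulls it down.)

V_out ≈ 3.84 V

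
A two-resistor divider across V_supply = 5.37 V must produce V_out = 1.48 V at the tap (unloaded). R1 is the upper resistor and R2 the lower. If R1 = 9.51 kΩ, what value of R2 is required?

Required fraction k = V_out/V_supply = 0.2756.
So R2 = R1 · V_out/(V_supply − V_out) = 9.51 × 1.48/(5.37 − 1.48) = 9.51 × 0.3805 = 3.618 kΩ.

R2 ≈ 3.62 kΩ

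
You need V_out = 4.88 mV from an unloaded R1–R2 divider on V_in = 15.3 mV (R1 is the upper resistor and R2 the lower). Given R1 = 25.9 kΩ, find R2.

V_out/V_in = R2/(R1+R2) = 0.3190.
Rearranging, R2 = R1·k/(1−k) = 25.9 × 0.4683 = 12.13 kΩ.

R2 ≈ 12.1 kΩ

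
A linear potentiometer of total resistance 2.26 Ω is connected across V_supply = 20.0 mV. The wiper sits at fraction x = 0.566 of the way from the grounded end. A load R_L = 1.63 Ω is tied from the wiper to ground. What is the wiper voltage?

V_out ≈ 8.44 mV

Split the track: R_lower = x·R_p = 1.279 Ω, R_upper = (1−x)·R_p = 0.9808 Ω.
R_L loads the lower segment: effective lower R = 0.7167 Ω.
Then V_out = V_supply · 0.7167/(0.9808 + 0.7167) = 8.444 mV.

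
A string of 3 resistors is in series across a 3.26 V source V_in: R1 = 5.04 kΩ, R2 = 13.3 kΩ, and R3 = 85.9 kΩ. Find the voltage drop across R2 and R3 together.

V ≈ 3.10 V

Total series resistance ΣR = 5.04 + 13.3 + 85.9 = 104.2 kΩ.
R_{R2..R3} = 13.3 + 85.9 = 99.20 kΩ.
By the voltage-divider rule, V = 3.26 × 99.20/104.2 = 3.102 V.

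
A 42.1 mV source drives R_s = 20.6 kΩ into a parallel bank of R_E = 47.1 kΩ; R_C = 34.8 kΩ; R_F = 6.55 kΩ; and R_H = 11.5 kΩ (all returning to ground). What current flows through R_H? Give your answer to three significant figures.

Parallel bank: R_p = 1/(1/47.1 + 1/34.8 + 1/6.55 + 1/11.5) = 3.453 kΩ.
V_A by voltage divider: V_A = 42.1 × 3.453/(20.6 + 3.453) = 6.044 mV.
I(R_H) = V_A / R_H = 6.044/11.5 = 0.5256 µA.
(Equivalently: I_total = 1.750 µA, then current-divider fraction G_k/ΣG = 0.3003.)

I ≈ 0.526 µA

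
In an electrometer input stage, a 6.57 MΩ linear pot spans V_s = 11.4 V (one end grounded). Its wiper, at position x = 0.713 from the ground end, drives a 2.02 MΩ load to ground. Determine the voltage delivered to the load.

Split the track: R_lower = x·R_p = 4.684 MΩ, R_upper = (1−x)·R_p = 1.886 MΩ.
(x·R_p) ‖ R_L = 1.411 MΩ.
V_out = 11.4 × 1.411/(1.886 + 1.411) = 4.880 V.

V_out ≈ 4.88 V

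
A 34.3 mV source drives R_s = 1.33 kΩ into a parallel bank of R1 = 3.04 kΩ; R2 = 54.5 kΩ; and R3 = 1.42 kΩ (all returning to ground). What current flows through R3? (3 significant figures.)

I ≈ 10.1 µA

Combine the parallel branches: R_p = (1/3.04 + 1/54.5 + 1/1.42)⁻¹ = 0.9510 kΩ.
Node voltage V_A = V_s · R_p/(R_s + R_p) = 34.3 × 0.4169 = 14.30 mV.
I(R3) = V_A / R3 = 14.30/1.42 = 10.07 µA.
(Check via current divider: I_total = 15.04 µA; share G_k/ΣG = 0.6697 → same result.)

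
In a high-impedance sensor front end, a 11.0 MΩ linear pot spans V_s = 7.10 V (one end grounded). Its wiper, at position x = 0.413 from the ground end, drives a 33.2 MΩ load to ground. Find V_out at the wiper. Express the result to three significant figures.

V_out ≈ 2.71 V

The pot divides into 6.457 MΩ above the wiper and 4.543 MΩ below.
(x·R_p) ‖ R_L = 3.996 MΩ.
Then V_out = V_s · 3.996/(6.457 + 3.996) = 2.714 V.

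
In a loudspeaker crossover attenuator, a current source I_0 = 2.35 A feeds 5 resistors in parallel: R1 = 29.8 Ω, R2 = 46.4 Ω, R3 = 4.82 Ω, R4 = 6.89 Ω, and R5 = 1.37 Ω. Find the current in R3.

I ≈ 0.429 A

ΣG = 1/29.8 + 1/46.4 + 1/4.82 + 1/6.89 + 1/1.37 = 1.138.
R3 takes the fraction G_k/ΣG = 0.2075/1.138 = 0.1824, so I = 2.35 × 0.1824 = 0.4286 A.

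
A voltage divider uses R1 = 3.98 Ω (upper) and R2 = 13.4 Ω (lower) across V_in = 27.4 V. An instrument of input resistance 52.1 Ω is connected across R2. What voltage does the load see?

The load sits in parallel with R2, giving an effective lower resistance R2' = R2·R_L/(R2+R_L) = 10.66 Ω.
Now apply the divider: V_out = 27.4 × 0.7281 = 19.95 V.

V_out ≈ 20.0 V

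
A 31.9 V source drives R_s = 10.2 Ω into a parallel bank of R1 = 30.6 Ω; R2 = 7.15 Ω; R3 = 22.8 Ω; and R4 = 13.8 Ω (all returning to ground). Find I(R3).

Parallel bank: R_p = 1/(1/30.6 + 1/7.15 + 1/22.8 + 1/13.8) = 3.462 Ω.
V_A = 31.9 × 3.462/13.66 = 8.083 V.
I(R3) = V_A / R3 = 8.083/22.8 = 0.3545 A.
(Equivalently: I_total = 2.335 A, then current-divider fraction G_k/ΣG = 0.1518.)

I ≈ 0.355 A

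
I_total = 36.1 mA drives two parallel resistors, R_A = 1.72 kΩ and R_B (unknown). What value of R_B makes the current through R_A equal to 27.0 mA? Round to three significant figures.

The fraction through R_A equals R_B/(R_A+R_B).
With f = 0.7479, R_B = R_A · f/(1−f) = 1.72 × 2.967 = 5.103 kΩ.

R_B ≈ 5.10 kΩ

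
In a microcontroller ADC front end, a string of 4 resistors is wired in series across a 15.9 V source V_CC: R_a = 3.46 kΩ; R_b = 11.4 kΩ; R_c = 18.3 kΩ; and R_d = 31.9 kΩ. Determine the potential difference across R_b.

Total series resistance ΣR = 3.46 + 11.4 + 18.3 + 31.9 = 65.06 kΩ.
Voltage divider: V = V_CC · (11.40 / 65.06) = 15.9 × 0.1752 = 2.786 V.

V ≈ 2.79 V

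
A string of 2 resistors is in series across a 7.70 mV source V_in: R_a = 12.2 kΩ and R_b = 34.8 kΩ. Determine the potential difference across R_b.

V ≈ 5.70 mV

ΣR = 12.2 + 34.8 = 47.00 kΩ.
V = V_in · R/ΣR = 7.70 × 0.7404 = 5.701 mV.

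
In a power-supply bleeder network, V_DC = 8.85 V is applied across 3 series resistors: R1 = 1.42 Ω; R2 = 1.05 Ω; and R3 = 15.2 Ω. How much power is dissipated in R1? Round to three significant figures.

The common current is I = 8.85/17.67 = 0.5008 A.
V(R1) = I·R = 0.7112 V; P = V·I = 0.7112 × 0.5008 = 0.3562 W.

P ≈ 0.356 W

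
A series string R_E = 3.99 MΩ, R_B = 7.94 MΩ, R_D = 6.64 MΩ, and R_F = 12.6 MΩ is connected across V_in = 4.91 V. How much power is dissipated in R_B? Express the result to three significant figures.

ΣR = 31.17 MΩ → I = 4.91/31.17 = 0.1575 µA.
P(R_B) = I²·R_B = (0.1575)² × 7.94 = 0.1970 µW.

P ≈ 0.197 µW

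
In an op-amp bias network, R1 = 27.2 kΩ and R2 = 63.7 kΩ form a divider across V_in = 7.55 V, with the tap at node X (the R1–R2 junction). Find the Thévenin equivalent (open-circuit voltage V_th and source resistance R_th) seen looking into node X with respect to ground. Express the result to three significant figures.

Open-circuit (no load on X): V_th = V_in · R2/(R1 + R2) = 7.55 × 63.7/(27.20 + 63.7) = 5.291 V.
Looking into X with the source shorted: R_th = R1·R2/(R1+R2) = 27.20 × 63.7/90.90 = 19.06 kΩ.

V_th ≈ 5.29 V, R_th ≈ 19.1 kΩ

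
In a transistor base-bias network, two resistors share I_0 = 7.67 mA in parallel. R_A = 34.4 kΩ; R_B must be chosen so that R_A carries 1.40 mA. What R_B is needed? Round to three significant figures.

R_B ≈ 7.68 kΩ

Two-branch current divider: I_A = I_0 · R_B/(R_A + R_B).
1.40/7.67 = R_B/(R_A + R_B) → R_B = R_A · (0.1825)/(1 − 0.1825) = 34.4 × 0.2233 = 7.681 kΩ.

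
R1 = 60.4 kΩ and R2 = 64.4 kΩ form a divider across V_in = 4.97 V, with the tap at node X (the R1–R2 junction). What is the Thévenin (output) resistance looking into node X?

R_th ≈ 31.2 kΩ

Zeroing V_in shorts the top of R1 to ground, so R_th = R1 ‖ R2 = 31.17 kΩ.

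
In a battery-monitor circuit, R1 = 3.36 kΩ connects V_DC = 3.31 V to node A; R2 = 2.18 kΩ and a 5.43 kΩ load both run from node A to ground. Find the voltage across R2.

First combine the lower leg with the load: R2 ‖ R_L = 1.556 kΩ.
Then V_out = V_DC · R2'/(R1 + R2') = 3.31 × 1.556/4.916 = 1.047 V.
(Unloaded it would be 1.30 V; the load pulls it down.)

V_out ≈ 1.05 V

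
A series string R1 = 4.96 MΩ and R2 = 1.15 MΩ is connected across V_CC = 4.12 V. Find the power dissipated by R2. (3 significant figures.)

P ≈ 0.523 µW

Series current I = V_CC/ΣR = 4.12/6.110 = 0.6743 µA.
P(R2) = I²·R2 = (0.6743)² × 1.15 = 0.5229 µW.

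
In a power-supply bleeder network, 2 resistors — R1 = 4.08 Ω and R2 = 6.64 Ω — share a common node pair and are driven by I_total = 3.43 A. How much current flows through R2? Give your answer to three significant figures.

Two-branch current divider: I_k = I_total · R_other/(R_1 + R_2).
I(R2) = 3.43 × 4.08/(4.08 + 6.64) = 3.43 × 0.3806 = 1.305 A.

I ≈ 1.31 A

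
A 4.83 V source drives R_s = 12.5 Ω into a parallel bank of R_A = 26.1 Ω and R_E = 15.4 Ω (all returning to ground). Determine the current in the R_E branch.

I ≈ 0.137 A

Equivalent of the parallel group: R_p = 9.685 Ω.
V_A = 4.83 × 9.685/22.19 = 2.109 V.
Branch current I = V_A/R_E = 2.109/15.4 = 0.1369 A.
(Equivalently: I_total = 0.2177 A, then current-divider fraction G_k/ΣG = 0.6289.)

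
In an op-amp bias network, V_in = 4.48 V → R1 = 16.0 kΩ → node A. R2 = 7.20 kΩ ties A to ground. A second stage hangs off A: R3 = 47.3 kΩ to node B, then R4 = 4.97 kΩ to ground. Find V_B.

V_B ≈ 0.121 V

Node A sees R2 in parallel with the series input of stage 2, R3 + R4 = 52.27 kΩ.
R2 ‖ (R3+R4) = 6.328 kΩ.
V_A = 4.48 × 6.328/(16.0 + 6.328) = 1.270 V.
V_B = V_A × 0.09508 = 0.1207 V.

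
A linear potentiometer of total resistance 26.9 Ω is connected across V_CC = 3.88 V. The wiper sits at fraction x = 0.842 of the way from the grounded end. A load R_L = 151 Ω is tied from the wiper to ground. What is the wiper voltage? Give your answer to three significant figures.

Split the track: R_lower = x·R_p = 22.65 Ω, R_upper = (1−x)·R_p = 4.250 Ω.
(x·R_p) ‖ R_L = 19.70 Ω.
Loaded-divider output: V_out = 3.88 × 0.8225 = 3.191 V.
(Unloaded: V_out = x·V_CC = 3.27 V.)

V_out ≈ 3.19 V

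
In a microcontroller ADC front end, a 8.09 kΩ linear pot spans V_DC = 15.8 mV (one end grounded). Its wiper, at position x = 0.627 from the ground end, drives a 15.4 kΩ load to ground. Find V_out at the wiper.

V_out ≈ 8.82 mV

Lower segment x·R_p = 5.072 kΩ; upper segment (1−x)·R_p = 3.018 kΩ.
(x·R_p) ‖ R_L = 3.816 kΩ.
Loaded-divider output: V_out = 15.8 × 0.5584 = 8.823 mV.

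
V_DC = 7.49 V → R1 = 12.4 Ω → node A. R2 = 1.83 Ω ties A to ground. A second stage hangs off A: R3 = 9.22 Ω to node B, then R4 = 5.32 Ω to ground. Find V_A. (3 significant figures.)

V_A ≈ 0.868 V

Looking into the second stage from A: R3 + R4 = 14.54 Ω appears in parallel with R2.
R2 ‖ (R3+R4) = 1.625 Ω.
V_A = 7.49 × 1.625/(12.4 + 1.625) = 0.8680 V.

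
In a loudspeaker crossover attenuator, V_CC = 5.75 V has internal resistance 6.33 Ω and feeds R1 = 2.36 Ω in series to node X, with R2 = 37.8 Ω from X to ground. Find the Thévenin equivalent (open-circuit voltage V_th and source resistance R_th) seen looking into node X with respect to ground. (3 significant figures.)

R1' = 6.33 + 2.36 = 8.690 Ω (source resistance + R1).
With X open, the divider is unloaded: V_th = 5.75 × 37.8/46.49 = 4.675 V.
With V_CC suppressed (replaced by a short), R_th = R1' ‖ R2 = (8.690 × 37.8)/(8.690 + 37.8) = 7.066 Ω.

V_th ≈ 4.68 V, R_th ≈ 7.07 Ω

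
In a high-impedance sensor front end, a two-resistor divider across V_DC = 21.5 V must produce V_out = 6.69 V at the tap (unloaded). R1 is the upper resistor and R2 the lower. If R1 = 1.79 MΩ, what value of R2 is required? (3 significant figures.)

R2 ≈ 0.809 MΩ

V_out/V_DC = R2/(R1+R2) = 0.3112.
So R2 = R1 · V_out/(V_DC − V_out) = 1.79 × 6.69/(21.5 − 6.69) = 1.79 × 0.4517 = 0.8086 MΩ.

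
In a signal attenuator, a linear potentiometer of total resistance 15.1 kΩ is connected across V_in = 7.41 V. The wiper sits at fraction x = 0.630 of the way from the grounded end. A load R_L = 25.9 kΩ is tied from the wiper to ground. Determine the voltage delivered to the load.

V_out ≈ 4.11 V

The pot divides into 5.587 kΩ above the wiper and 9.513 kΩ below.
R_L loads the lower segment: effective lower R = 6.958 kΩ.
Then V_out = V_in · 6.958/(5.587 + 6.958) = 4.110 V.
(Unloaded: V_out = x·V_in = 4.67 V.)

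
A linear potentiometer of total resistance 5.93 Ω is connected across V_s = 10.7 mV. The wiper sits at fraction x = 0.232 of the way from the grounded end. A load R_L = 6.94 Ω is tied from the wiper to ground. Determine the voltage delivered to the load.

Lower segment x·R_p = 1.376 Ω; upper segment (1−x)·R_p = 4.554 Ω.
(x·R_p) ‖ R_L = 1.148 Ω.
Then V_out = V_s · 1.148/(4.554 + 1.148) = 2.154 mV.

V_out ≈ 2.15 mV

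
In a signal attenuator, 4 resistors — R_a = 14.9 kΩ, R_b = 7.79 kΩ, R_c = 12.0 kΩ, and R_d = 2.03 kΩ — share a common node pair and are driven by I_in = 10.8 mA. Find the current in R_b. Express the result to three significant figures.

I ≈ 1.80 mA

Total conductance ΣG = 1/14.9 + 1/7.79 + 1/12.0 + 1/2.03 = 0.7714 (units of 1/kΩ).
By the current-divider rule, I = I_in · G_k/ΣG = 10.8 × 0.1664 = 1.797 mA.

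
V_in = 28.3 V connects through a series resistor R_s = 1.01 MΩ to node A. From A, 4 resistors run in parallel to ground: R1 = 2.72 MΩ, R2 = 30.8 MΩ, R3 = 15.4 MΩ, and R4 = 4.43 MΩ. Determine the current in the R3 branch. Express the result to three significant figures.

I ≈ 1.08 µA

Equivalent of the parallel group: R_p = 1.448 MΩ.
V_A = 28.3 × 1.448/2.458 = 16.67 V.
Branch current I = V_A/R3 = 16.67/15.4 = 1.082 µA.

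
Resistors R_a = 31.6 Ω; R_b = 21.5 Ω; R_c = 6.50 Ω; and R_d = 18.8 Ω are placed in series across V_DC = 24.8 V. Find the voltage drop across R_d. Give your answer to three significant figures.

V ≈ 5.95 V

Series total: ΣR = 31.6 + 21.5 + 6.50 + 18.8 = 78.40 Ω.
By the voltage-divider rule, V = 24.8 × 18.80/78.40 = 5.947 V.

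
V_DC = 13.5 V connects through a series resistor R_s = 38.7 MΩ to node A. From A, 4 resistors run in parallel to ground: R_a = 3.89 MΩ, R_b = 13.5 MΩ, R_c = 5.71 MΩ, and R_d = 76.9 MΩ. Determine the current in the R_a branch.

I ≈ 0.165 µA

Parallel bank: R_p = 1/(1/3.89 + 1/13.5 + 1/5.71 + 1/76.9) = 1.926 MΩ.
V_A by voltage divider: V_A = 13.5 × 1.926/(38.7 + 1.926) = 0.6399 V.
I(R_a) = V_A / R_a = 0.6399/3.89 = 0.1645 µA.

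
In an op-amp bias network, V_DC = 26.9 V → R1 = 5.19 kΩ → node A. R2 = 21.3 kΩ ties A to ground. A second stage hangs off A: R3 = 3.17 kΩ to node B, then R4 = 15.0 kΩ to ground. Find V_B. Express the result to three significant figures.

V_B ≈ 14.5 V

The second stage (R3 + R4 = 18.17 kΩ) loads node A in parallel with R2.
Effective lower resistance at A: R2 ‖ 18.17 = 9.805 kΩ.
First divider: V_A = V_DC · 9.805/(5.19 + 9.805) = 17.59 V.
Stage 2 is unloaded, so V_B = V_A · R4/(R3+R4) = 17.59 × 15.0/18.17 = 14.52 V.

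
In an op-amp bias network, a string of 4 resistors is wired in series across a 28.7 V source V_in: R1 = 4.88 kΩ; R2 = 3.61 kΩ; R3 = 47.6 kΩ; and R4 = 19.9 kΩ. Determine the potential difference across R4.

Series total: ΣR = 4.88 + 3.61 + 47.6 + 19.9 = 75.99 kΩ.
Voltage divider: V = V_in · (19.90 / 75.99) = 28.7 × 0.2619 = 7.516 V.

V ≈ 7.52 V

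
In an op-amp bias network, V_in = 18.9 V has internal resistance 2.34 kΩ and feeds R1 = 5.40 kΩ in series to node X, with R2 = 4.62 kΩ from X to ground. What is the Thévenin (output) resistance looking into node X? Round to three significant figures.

R_th ≈ 2.89 kΩ

R1' = 2.34 + 5.40 = 7.740 kΩ (source resistance + R1).
Looking into X with the source shorted: R_th = R1'·R2/(R1'+R2) = 7.740 × 4.62/12.36 = 2.893 kΩ.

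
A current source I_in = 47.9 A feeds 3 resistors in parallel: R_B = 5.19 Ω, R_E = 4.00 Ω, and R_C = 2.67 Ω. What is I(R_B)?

I ≈ 11.3 A

Total conductance ΣG = 1/5.19 + 1/4.00 + 1/2.67 = 0.8172 (units of 1/Ω).
By the current-divider rule, I = I_in · G_k/ΣG = 47.9 × 0.2358 = 11.29 A.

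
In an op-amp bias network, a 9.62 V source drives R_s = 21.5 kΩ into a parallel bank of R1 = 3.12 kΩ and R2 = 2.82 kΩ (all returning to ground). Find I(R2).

Combine the parallel branches: R_p = (1/3.12 + 1/2.82)⁻¹ = 1.481 kΩ.
Node voltage V_A = V_DC · R_p/(R_s + R_p) = 9.62 × 0.06445 = 0.6200 V.
I(R2) = V_A / R2 = 0.6200/2.82 = 0.2199 mA.

I ≈ 0.220 mA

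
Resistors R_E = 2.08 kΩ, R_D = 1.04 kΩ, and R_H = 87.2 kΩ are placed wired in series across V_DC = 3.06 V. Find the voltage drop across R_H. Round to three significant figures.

V ≈ 2.95 V

Series total: ΣR = 2.08 + 1.04 + 87.2 = 90.32 kΩ.
Voltage divider: V = V_DC · (87.20 / 90.32) = 3.06 × 0.9655 = 2.954 V.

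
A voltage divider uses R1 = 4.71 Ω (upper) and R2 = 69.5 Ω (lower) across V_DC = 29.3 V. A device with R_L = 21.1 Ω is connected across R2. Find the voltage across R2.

V_out ≈ 22.7 V

The load sits in parallel with R2, giving an effective lower resistance R2' = R2·R_L/(R2+R_L) = 16.19 Ω.
Now apply the divider: V_out = 29.3 × 0.7746 = 22.70 V.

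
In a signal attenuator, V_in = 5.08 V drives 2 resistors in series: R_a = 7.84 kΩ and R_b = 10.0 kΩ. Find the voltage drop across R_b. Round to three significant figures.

V ≈ 2.85 V

Series total: ΣR = 7.84 + 10.0 = 17.84 kΩ.
By the voltage-divider rule, V = 5.08 × 10.00/17.84 = 2.848 V.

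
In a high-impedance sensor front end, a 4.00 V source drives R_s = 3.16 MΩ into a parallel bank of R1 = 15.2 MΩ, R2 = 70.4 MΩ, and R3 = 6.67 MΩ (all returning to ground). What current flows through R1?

Equivalent of the parallel group: R_p = 4.349 MΩ.
V_A by voltage divider: V_A = 4.00 × 4.349/(3.16 + 4.349) = 2.317 V.
Branch current I = V_A/R1 = 2.317/15.2 = 0.1524 µA.

I ≈ 0.152 µA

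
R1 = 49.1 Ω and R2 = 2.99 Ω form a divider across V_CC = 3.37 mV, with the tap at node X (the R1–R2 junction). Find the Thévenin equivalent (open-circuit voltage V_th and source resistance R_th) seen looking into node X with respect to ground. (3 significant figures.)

V_th ≈ 0.193 mV, R_th ≈ 2.82 Ω

With X open, the divider is unloaded: V_th = 3.37 × 2.99/52.09 = 0.1934 mV.
Zeroing V_CC shorts the top of R1 to ground, so R_th = R1 ‖ R2 = 2.818 Ω.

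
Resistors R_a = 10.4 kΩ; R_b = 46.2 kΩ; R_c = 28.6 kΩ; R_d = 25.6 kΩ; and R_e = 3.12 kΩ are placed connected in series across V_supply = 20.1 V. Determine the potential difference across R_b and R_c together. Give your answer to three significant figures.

V ≈ 13.2 V

Series total: ΣR = 10.4 + 46.2 + 28.6 + 25.6 + 3.12 = 113.9 kΩ.
R_{R_b..R_c} = 46.2 + 28.6 = 74.80 kΩ.
By the voltage-divider rule, V = 20.1 × 74.80/113.9 = 13.20 V.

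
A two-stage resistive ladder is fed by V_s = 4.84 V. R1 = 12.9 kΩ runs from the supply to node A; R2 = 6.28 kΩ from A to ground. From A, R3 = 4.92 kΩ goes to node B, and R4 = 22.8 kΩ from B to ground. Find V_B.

V_B ≈ 1.13 V

The second stage (R3 + R4 = 27.72 kΩ) loads node A in parallel with R2.
R2 ‖ (R3+R4) = 5.120 kΩ.
So V_A = 4.84 × 0.2841 = 1.375 V.
Then the unloaded second divider: V_B = V_A × R4/(R3+R4) = 1.375 × 0.8225 = 1.131 V.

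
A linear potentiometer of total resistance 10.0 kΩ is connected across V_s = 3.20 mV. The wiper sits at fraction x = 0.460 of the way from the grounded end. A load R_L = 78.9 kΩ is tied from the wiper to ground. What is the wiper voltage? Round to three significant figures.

Lower segment x·R_p = 4.600 kΩ; upper segment (1−x)·R_p = 5.400 kΩ.
Lower segment in parallel with the load: 4.600 ‖ 78.9 = 4.347 kΩ.
Loaded-divider output: V_out = 3.20 × 0.4460 = 1.427 mV.

V_out ≈ 1.43 mV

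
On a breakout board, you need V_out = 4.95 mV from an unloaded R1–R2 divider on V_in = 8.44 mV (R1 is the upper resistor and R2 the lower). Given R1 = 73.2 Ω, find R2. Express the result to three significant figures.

R2 ≈ 104 Ω

V_out/V_in = R2/(R1+R2) = 0.5865.
R2 = R1 · 0.5865/(1 − 0.5865) = 103.8 Ω.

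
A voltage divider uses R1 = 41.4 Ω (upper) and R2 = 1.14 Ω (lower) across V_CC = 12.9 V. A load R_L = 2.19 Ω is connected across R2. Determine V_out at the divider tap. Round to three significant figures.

First combine the lower leg with the load: R2 ‖ R_L = 0.7497 Ω.
Then V_out = V_CC · R2'/(R1 + R2') = 12.9 × 0.7497/42.15 = 0.2295 V.
(Unloaded it would be 0.346 V; the load pulls it down.)

V_out ≈ 0.229 V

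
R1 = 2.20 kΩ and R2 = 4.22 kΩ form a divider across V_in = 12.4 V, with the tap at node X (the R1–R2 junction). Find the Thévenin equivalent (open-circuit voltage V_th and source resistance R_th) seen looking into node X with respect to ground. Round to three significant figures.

V_th is the unloaded tap voltage: V_in · R2/(R1+R2) = 12.4 × 0.6573 = 8.151 V.
With V_in suppressed (replaced by a short), R_th = R1 ‖ R2 = (2.200 × 4.22)/(2.200 + 4.22) = 1.446 kΩ.

V_th ≈ 8.15 V, R_th ≈ 1.45 kΩ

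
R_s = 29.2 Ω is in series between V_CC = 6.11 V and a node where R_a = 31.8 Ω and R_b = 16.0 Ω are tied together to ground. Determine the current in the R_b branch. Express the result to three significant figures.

Combine the parallel branches: R_p = (1/31.8 + 1/16.0)⁻¹ = 10.64 Ω.
Node voltage V_A = V_CC · R_p/(R_s + R_p) = 6.11 × 0.2671 = 1.632 V.
I(R_b) = V_A / R_b = 1.632/16.0 = 0.1020 A.

I ≈ 0.102 A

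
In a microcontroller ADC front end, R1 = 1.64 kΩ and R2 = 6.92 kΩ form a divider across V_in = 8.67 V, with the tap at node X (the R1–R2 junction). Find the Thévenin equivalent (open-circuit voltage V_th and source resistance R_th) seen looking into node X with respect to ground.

With X open, the divider is unloaded: V_th = 8.67 × 6.92/8.560 = 7.009 V.
With V_in suppressed (replaced by a short), R_th = R1 ‖ R2 = (1.640 × 6.92)/(1.640 + 6.92) = 1.326 kΩ.

V_th ≈ 7.01 V, R_th ≈ 1.33 kΩ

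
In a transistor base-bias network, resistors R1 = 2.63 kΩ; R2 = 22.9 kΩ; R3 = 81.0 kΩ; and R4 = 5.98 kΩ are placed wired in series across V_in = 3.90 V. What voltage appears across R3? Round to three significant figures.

V ≈ 2.81 V

Series total: ΣR = 2.63 + 22.9 + 81.0 + 5.98 = 112.5 kΩ.
By the voltage-divider rule, V = 3.90 × 81.00/112.5 = 2.808 V.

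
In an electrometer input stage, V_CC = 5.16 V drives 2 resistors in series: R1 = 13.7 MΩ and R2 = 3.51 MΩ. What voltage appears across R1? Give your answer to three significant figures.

V ≈ 4.11 V

Series total: ΣR = 13.7 + 3.51 = 17.21 MΩ.
V = V_CC · R/ΣR = 5.16 × 0.7960 = 4.108 V.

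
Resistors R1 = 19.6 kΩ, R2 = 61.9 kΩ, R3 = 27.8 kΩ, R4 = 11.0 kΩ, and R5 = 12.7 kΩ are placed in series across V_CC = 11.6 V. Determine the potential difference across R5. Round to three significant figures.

Series total: ΣR = 19.6 + 61.9 + 27.8 + 11.0 + 12.7 = 133.0 kΩ.
Voltage divider: V = V_CC · (12.70 / 133.0) = 11.6 × 0.09549 = 1.108 V.

V ≈ 1.11 V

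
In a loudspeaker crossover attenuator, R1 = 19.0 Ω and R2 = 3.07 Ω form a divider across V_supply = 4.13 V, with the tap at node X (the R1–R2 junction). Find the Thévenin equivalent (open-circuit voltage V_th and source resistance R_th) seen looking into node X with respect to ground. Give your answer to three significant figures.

V_th is the unloaded tap voltage: V_supply · R2/(R1+R2) = 4.13 × 0.1391 = 0.5745 V.
Zeroing V_supply shorts the top of R1 to ground, so R_th = R1 ‖ R2 = 2.643 Ω.

V_th ≈ 0.574 V, R_th ≈ 2.64 Ω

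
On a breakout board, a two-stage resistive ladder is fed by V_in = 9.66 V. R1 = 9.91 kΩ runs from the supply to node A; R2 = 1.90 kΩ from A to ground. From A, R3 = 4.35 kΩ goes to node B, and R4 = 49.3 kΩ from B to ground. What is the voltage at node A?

Node A sees R2 in parallel with the series input of stage 2, R3 + R4 = 53.65 kΩ.
Effective lower resistance at A: R2 ‖ 53.65 = 1.835 kΩ.
First divider: V_A = V_in · 1.835/(9.91 + 1.835) = 1.509 V.

V_A ≈ 1.51 V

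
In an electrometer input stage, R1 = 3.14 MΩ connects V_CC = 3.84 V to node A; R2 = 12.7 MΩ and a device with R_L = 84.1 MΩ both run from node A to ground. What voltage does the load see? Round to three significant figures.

V_out ≈ 2.99 V

R2 ‖ R_L = (12.7 × 84.1)/(12.7 + 84.1) = 11.03 MΩ.
Now apply the divider: V_out = 3.84 × 0.7785 = 2.989 V.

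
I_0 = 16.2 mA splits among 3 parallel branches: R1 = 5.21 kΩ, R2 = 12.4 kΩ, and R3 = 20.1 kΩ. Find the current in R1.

I ≈ 9.65 mA

ΣG = 1/5.21 + 1/12.4 + 1/20.1 = 0.3223.
By the current-divider rule, I = I_0 · G_k/ΣG = 16.2 × 0.5955 = 9.647 mA.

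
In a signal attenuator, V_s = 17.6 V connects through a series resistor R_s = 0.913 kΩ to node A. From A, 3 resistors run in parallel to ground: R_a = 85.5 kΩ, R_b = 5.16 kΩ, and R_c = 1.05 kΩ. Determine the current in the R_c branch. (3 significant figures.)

Parallel bank: R_p = 1/(1/85.5 + 1/5.16 + 1/1.05) = 0.8637 kΩ.
V_A = 17.6 × 0.8637/1.777 = 8.556 V.
I(R_c) = V_A / R_c = 8.556/1.05 = 8.148 mA.

I ≈ 8.15 mA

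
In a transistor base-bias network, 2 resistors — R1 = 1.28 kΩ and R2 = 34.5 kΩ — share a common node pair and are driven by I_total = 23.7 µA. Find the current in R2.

With just two branches, the current splits inversely with resistance.
I(R2) = 23.7 × 1.28/(1.28 + 34.5) = 23.7 × 0.03577 = 0.8478 µA.

I ≈ 0.848 µA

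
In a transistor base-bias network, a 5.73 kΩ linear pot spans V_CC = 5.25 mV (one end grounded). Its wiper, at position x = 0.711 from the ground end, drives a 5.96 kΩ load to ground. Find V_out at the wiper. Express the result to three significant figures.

V_out ≈ 3.12 mV

Split the track: R_lower = x·R_p = 4.074 kΩ, R_upper = (1−x)·R_p = 1.656 kΩ.
Lower segment in parallel with the load: 4.074 ‖ 5.96 = 2.420 kΩ.
Loaded-divider output: V_out = 5.25 × 0.5937 = 3.117 mV.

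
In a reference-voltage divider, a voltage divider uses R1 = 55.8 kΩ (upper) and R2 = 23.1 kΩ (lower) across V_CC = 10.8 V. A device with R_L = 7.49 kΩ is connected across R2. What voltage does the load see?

V_out ≈ 0.994 V

The load sits in parallel with R2, giving an effective lower resistance R2' = R2·R_L/(R2+R_L) = 5.656 kΩ.
Now apply the divider: V_out = 10.8 × 0.09203 = 0.9940 V.
(Unloaded it would be 3.16 V; the load pulls it down.)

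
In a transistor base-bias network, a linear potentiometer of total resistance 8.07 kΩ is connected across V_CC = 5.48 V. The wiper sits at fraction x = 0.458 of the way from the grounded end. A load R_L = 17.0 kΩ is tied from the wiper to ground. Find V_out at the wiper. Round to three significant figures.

The pot divides into 4.374 kΩ above the wiper and 3.696 kΩ below.
Lower segment in parallel with the load: 3.696 ‖ 17.0 = 3.036 kΩ.
Loaded-divider output: V_out = 5.48 × 0.4097 = 2.245 V.

V_out ≈ 2.25 V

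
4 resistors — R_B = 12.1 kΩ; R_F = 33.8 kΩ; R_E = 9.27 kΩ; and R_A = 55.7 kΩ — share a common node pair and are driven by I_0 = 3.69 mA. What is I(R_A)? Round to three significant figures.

I ≈ 0.278 mA

ΣG = 1/12.1 + 1/33.8 + 1/9.27 + 1/55.7 = 0.2381.
Current divider: I(R_A) = I_0 · G_k/ΣG = 3.69 × (0.01795/0.2381) = 3.69 × 0.07542 = 0.2783 mA.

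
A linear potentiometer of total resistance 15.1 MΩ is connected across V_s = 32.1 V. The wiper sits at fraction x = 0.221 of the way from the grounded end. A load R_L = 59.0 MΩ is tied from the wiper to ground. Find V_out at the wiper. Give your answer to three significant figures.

V_out ≈ 6.79 V

Split the track: R_lower = x·R_p = 3.337 MΩ, R_upper = (1−x)·R_p = 11.76 MΩ.
(x·R_p) ‖ R_L = 3.158 MΩ.
Then V_out = V_s · 3.158/(11.76 + 3.158) = 6.795 V.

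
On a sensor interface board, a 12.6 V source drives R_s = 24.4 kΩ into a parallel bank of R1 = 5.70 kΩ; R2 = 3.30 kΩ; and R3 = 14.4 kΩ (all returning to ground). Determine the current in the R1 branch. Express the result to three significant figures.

Combine the parallel branches: R_p = (1/5.70 + 1/3.30 + 1/14.4)⁻¹ = 1.825 kΩ.
Node voltage V_A = V_CC · R_p/(R_s + R_p) = 12.6 × 0.06959 = 0.8769 V.
I(R1) = V_A / R1 = 0.8769/5.70 = 0.1538 mA.

I ≈ 0.154 mA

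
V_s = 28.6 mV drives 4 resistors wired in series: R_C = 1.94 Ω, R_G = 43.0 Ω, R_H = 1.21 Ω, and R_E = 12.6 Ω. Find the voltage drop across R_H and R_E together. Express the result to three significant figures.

V ≈ 6.72 mV

Total series resistance ΣR = 1.94 + 43.0 + 1.21 + 12.6 = 58.75 Ω.
R_{R_H..R_E} = 1.21 + 12.6 = 13.81 Ω.
V = V_s · R/ΣR = 28.6 × 0.2351 = 6.723 mV.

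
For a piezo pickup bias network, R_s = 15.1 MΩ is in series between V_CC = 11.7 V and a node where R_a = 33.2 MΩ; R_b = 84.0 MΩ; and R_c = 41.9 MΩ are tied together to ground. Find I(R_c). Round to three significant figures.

I ≈ 0.140 µA

Equivalent of the parallel group: R_p = 15.18 MΩ.
V_A by voltage divider: V_A = 11.7 × 15.18/(15.1 + 15.18) = 5.865 V.
I(R_c) = V_A / R_c = 5.865/41.9 = 0.1400 µA.
(Equivalently: I_total = 0.3864 µA, then current-divider fraction G_k/ΣG = 0.3622.)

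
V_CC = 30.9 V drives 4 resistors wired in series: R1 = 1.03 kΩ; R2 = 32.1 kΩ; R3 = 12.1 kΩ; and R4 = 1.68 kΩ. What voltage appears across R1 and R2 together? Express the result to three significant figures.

V ≈ 21.8 V

Total series resistance ΣR = 1.03 + 32.1 + 12.1 + 1.68 = 46.91 kΩ.
R_{R1..R2} = 1.03 + 32.1 = 33.13 kΩ.
By the voltage-divider rule, V = 30.9 × 33.13/46.91 = 21.82 V.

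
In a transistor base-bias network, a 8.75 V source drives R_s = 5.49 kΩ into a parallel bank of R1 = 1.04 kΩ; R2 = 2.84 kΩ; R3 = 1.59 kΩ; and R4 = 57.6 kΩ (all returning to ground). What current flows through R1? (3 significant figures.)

I ≈ 0.715 mA

Equivalent of the parallel group: R_p = 0.5102 kΩ.
Node voltage V_A = V_supply · R_p/(R_s + R_p) = 8.75 × 0.08503 = 0.7440 V.
Branch current I = V_A/R1 = 0.7440/1.04 = 0.7154 mA.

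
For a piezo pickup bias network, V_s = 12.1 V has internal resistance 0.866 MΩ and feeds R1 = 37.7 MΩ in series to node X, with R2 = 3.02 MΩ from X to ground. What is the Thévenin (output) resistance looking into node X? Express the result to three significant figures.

R1' = 0.866 + 37.7 = 38.57 MΩ (source resistance + R1).
With V_s suppressed (replaced by a short), R_th = R1' ‖ R2 = (38.57 × 3.02)/(38.57 + 3.02) = 2.801 MΩ.

R_th ≈ 2.80 MΩ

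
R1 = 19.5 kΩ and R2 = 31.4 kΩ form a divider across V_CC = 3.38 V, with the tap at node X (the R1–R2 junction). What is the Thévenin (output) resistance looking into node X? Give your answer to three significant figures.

Looking into X with the source shorted: R_th = R1·R2/(R1+R2) = 19.50 × 31.4/50.90 = 12.03 kΩ.

R_th ≈ 12.0 kΩ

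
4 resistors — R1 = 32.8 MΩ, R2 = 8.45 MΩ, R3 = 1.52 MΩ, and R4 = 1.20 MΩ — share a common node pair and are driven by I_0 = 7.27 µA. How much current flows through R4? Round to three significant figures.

I ≈ 3.69 µA

Conductances: ΣG = 1/32.8 + 1/8.45 + 1/1.52 + 1/1.20 = 1.640 (1/MΩ).
Current divider: I(R4) = I_0 · G_k/ΣG = 7.27 × (0.8333/1.640) = 7.27 × 0.5081 = 3.694 µA.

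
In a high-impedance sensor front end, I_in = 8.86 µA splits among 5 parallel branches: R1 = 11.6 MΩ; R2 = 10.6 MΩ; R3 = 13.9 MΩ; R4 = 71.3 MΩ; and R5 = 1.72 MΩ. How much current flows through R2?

Total conductance ΣG = 1/11.6 + 1/10.6 + 1/13.9 + 1/71.3 + 1/1.72 = 0.8479 (units of 1/MΩ).
R2 takes the fraction G_k/ΣG = 0.09434/0.8479 = 0.1113, so I = 8.86 × 0.1113 = 0.9858 µA.

I ≈ 0.986 µA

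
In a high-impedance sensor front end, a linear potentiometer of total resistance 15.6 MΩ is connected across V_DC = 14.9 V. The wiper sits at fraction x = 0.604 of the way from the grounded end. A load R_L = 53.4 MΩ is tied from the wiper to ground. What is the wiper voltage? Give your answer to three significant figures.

V_out ≈ 8.41 V

Lower segment x·R_p = 9.422 MΩ; upper segment (1−x)·R_p = 6.178 MΩ.
Lower segment in parallel with the load: 9.422 ‖ 53.4 = 8.009 MΩ.
Loaded-divider output: V_out = 14.9 × 0.5646 = 8.412 V.
(Unloaded: V_out = x·V_DC = 9.00 V.)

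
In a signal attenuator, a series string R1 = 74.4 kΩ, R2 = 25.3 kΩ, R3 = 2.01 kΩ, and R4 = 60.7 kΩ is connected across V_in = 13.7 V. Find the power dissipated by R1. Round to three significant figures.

P ≈ 0.529 mW

Series current I = V_in/ΣR = 13.7/162.4 = 0.08435 mA.
V(R1) = I·R = 6.276 V; P = V·I = 6.276 × 0.08435 = 0.5294 mW.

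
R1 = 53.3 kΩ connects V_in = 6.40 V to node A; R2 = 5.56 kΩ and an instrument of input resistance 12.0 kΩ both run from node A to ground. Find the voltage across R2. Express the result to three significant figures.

V_out ≈ 0.426 V

R2 ‖ R_L = (5.56 × 12.0)/(5.56 + 12.0) = 3.800 kΩ.
Then V_out = V_in · R2'/(R1 + R2') = 6.40 × 3.800/57.10 = 0.4259 V.
(Unloaded it would be 0.605 V; the load pulls it down.)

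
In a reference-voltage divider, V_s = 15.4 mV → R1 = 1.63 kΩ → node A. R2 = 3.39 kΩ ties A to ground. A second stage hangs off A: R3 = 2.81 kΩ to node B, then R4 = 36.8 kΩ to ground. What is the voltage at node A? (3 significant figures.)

V_A ≈ 10.1 mV

Looking into the second stage from A: R3 + R4 = 39.61 kΩ appears in parallel with R2.
Effective lower resistance at A: R2 ‖ 39.61 = 3.123 kΩ.
First divider: V_A = V_s · 3.123/(1.63 + 3.123) = 10.12 mV.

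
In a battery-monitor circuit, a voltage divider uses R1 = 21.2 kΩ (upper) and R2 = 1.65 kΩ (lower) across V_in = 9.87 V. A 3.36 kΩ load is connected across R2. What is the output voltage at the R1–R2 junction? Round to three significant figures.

The load sits in parallel with R2, giving an effective lower resistance R2' = R2·R_L/(R2+R_L) = 1.107 kΩ.
Now apply the divider: V_out = 9.87 × 0.04961 = 0.4896 V.

V_out ≈ 0.490 V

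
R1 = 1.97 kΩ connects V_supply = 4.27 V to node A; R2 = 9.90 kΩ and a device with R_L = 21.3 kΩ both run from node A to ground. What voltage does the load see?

V_out ≈ 3.31 V

R2 ‖ R_L = (9.90 × 21.3)/(9.90 + 21.3) = 6.759 kΩ.
Voltage divider with the loaded lower leg: V_out = 4.27 × 6.759/(1.97 + 6.759) = 4.27 × 0.7743 = 3.306 V.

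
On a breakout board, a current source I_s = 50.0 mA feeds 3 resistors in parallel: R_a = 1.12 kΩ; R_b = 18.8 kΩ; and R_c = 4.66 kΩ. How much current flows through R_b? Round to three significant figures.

Conductances: ΣG = 1/1.12 + 1/18.8 + 1/4.66 = 1.161 (1/kΩ).
Current divider: I(R_b) = I_s · G_k/ΣG = 50.0 × (0.05319/1.161) = 50.0 × 0.04583 = 2.291 mA.

I ≈ 2.29 mA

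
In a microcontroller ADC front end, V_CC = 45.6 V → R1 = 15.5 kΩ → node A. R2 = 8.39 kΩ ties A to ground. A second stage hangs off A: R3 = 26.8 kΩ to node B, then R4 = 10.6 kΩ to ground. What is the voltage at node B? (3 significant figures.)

Node A sees R2 in parallel with the series input of stage 2, R3 + R4 = 37.40 kΩ.
Effective lower resistance at A: R2 ‖ 37.40 = 6.853 kΩ.
First divider: V_A = V_CC · 6.853/(15.5 + 6.853) = 13.98 V.
V_B = V_A × 0.2834 = 3.962 V.

V_B ≈ 3.96 V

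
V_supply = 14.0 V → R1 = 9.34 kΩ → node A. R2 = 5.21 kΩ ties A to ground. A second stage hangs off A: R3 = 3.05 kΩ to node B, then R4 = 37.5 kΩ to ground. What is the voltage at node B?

The second stage (R3 + R4 = 40.55 kΩ) loads node A in parallel with R2.
Effective lower resistance at A: R2 ‖ 40.55 = 4.617 kΩ.
First divider: V_A = V_supply · 4.617/(9.34 + 4.617) = 4.631 V.
Stage 2 is unloaded, so V_B = V_A · R4/(R3+R4) = 4.631 × 37.5/40.55 = 4.283 V.

V_B ≈ 4.28 V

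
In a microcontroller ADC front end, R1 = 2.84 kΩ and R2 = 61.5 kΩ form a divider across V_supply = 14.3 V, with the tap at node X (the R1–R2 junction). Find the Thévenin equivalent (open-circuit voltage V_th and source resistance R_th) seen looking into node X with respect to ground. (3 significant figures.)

V_th is the unloaded tap voltage: V_supply · R2/(R1+R2) = 14.3 × 0.9559 = 13.67 V.
Looking into X with the source shorted: R_th = R1·R2/(R1+R2) = 2.840 × 61.5/64.34 = 2.715 kΩ.

V_th ≈ 13.7 V, R_th ≈ 2.71 kΩ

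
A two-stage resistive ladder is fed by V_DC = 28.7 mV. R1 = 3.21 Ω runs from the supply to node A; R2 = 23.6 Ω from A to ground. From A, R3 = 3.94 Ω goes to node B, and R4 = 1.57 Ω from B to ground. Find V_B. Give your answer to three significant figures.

V_B ≈ 4.76 mV

The second stage (R3 + R4 = 5.510 Ω) loads node A in parallel with R2.
R2 ‖ (R3+R4) = 4.467 Ω.
So V_A = 28.7 × 0.5819 = 16.70 mV.
V_B = V_A × 0.2849 = 4.758 mV.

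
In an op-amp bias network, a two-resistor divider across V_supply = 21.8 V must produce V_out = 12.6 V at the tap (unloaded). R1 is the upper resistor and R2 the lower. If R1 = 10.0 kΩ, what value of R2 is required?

R2 ≈ 13.7 kΩ

V_out/V_supply = R2/(R1+R2) = 0.5780.
R2 = R1 · 0.5780/(1 − 0.5780) = 13.70 kΩ.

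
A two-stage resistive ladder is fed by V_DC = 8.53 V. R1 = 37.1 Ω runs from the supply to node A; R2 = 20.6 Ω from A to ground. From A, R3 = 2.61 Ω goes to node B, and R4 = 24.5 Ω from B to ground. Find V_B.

Looking into the second stage from A: R3 + R4 = 27.11 Ω appears in parallel with R2.
R2 ‖ (R3+R4) = 11.71 Ω.
V_A = 8.53 × 11.71/(37.1 + 11.71) = 2.046 V.
Stage 2 is unloaded, so V_B = V_A · R4/(R3+R4) = 2.046 × 24.5/27.11 = 1.849 V.

V_B ≈ 1.85 V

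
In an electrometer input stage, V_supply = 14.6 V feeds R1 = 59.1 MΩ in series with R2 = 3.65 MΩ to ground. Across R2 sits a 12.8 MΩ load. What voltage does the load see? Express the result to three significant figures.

V_out ≈ 0.669 V

First combine the lower leg with the load: R2 ‖ R_L = 2.840 MΩ.
Voltage divider with the loaded lower leg: V_out = 14.6 × 2.840/(59.1 + 2.840) = 14.6 × 0.04585 = 0.6694 V.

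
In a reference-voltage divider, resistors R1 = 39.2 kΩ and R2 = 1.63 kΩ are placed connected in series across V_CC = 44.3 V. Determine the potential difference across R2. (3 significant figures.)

Total series resistance ΣR = 39.2 + 1.63 = 40.83 kΩ.
Voltage divider: V = V_CC · (1.630 / 40.83) = 44.3 × 0.03992 = 1.769 V.

V ≈ 1.77 V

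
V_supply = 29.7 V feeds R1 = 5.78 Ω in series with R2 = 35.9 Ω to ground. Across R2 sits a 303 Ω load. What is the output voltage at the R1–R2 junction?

V_out ≈ 25.2 V

First combine the lower leg with the load: R2 ‖ R_L = 32.10 Ω.
Voltage divider with the loaded lower leg: V_out = 29.7 × 32.10/(5.78 + 32.10) = 29.7 × 0.8474 = 25.17 V.
(Unloaded it would be 25.6 V; the load pulls it down.)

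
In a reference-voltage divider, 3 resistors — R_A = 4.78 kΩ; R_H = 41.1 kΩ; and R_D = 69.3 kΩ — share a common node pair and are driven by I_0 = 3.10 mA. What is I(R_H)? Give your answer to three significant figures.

Total conductance ΣG = 1/4.78 + 1/41.1 + 1/69.3 = 0.2480 (units of 1/kΩ).
R_H takes the fraction G_k/ΣG = 0.02433/0.2480 = 0.09812, so I = 3.10 × 0.09812 = 0.3042 mA.

I ≈ 0.304 mA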